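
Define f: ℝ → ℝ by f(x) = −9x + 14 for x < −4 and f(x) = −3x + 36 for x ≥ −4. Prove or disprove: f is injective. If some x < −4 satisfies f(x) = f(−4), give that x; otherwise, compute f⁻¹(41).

Both pieces are strictly decreasing (slopes −9 and −3), so each is injective on its own interval.
The left piece maps (−∞, −4) onto (50, ∞); the right piece maps [−4, ∞) onto (−∞, 48].
These images are disjoint, so no value is attained by both pieces. Thus f is injective.
Because the two images are disjoint, no x < −4 has f(x) = f(−4), so we compute f⁻¹(41): 41 lies in (−∞, 48], so solve −3x + 36 = 41: x = (41 − 36)/(−3) = −5/3.

-5/3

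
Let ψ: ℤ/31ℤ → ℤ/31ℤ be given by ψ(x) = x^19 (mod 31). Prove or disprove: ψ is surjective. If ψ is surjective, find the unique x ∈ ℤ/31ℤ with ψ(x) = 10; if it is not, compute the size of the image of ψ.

Since 31 is prime, the nonzero elements of ℤ/31ℤ form a cyclic group of order 30.
As gcd(19, 30) = 1, raising to the 19th power is a bijection on this group: if x_1^19 ≡ x_2^19 then (x_1x_2^{−1})^19 = 1, and the only element of order dividing gcd(19, 30) = 1 is 1, so x_1 = x_2.
With ψ(0) = 0 this makes ψ injective on all of ℤ/31ℤ, hence bijective (finite equal-size domain and codomain). In particular ψ is surjective.
Since ψ is surjective, we find the preimage of 10. The inverse of x ↦ x^19 on (ℤ/31ℤ)^× is x ↦ x^19, because 19·19 = 361 = 12·30 + 1 ≡ 1 (mod 30) and x^{30} = 1 for x ≠ 0 (Fermat). So ψ⁻¹(10) = 10^19 mod 31.
Repeated squaring mod 31: 10^1 ≡ 10, 10^2 ≡ 10² = 100 ≡ 7, 10^4 ≡ 7² = 49 ≡ 18, 10^8 ≡ 18² = 324 ≡ 14, 10^16 ≡ 14² = 196 ≡ 10. Since 19 = 16 + 2 + 1, 10^19 ≡ 10·7·10: 10·7 = 70 ≡ 8, then 8·10 = 80 ≡ 18. So 10^19 ≡ 18 (mod 31).
Hence ψ⁻¹(10) = 18.

18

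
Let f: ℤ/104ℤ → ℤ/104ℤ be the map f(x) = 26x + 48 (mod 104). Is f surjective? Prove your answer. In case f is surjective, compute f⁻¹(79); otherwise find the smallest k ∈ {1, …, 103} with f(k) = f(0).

4

Since gcd(26, 104) = 26, we have 26x ≡ 0 (mod 26) for all x, so f(x) ≡ 22 (mod 26).
But 0 ≢ 22 (mod 26), so 0 ∈ ℤ/104ℤ has no preimage. Therefore f is not surjective.
Since f is not surjective, we find the least positive k with f(k) = f(0): this means 26k ≡ 0 (mod 104), i.e. 104 ∣ 26k. Since gcd(26, 104) = 26, dividing through by 26 this holds exactly when 4 ∣ k.
The smallest positive such k is 4.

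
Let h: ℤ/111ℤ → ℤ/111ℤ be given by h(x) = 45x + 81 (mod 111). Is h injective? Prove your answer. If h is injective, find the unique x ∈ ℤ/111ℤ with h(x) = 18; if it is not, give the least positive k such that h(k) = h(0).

37

We have gcd(45, 111) = 3 > 1. Taking s = 0 and t = 37: h(0) = 81 and h(37) = 45·37 + 81 = 1746 ≡ 81 (mod 111).
So h(0) = h(37) while 0 ≠ 37, so h is not injective.
Since h is not injective, we find the least positive k with h(k) = h(0): this means 45k ≡ 0 (mod 111), i.e. 111 ∣ 45k. Since gcd(45, 111) = 3, dividing through by 3 this holds exactly when 37 ∣ 15k, and as gcd(15, 37) = 1, exactly when 37 ∣ k.
The smallest positive such k is 37.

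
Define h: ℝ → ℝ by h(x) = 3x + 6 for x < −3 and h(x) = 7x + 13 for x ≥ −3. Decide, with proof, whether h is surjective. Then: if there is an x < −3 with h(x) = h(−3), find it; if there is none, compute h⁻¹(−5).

-14/3

Both pieces are strictly increasing (slopes 3 and 7), so each is injective on its own interval.
The left piece maps (−∞, −3) onto (−∞, −3); the right piece maps [−3, ∞) onto [−8, ∞).
The union (−∞, −3) ∪ [−8, ∞) covers ℝ, so h is surjective.
For the follow-up: the images overlap, so an x < −3 with h(x) = h(−3) exists. h(−3) = −8; solving 3x + 6 = −8 for x < −3 gives x = (−8 − 6)/3 = −14/3.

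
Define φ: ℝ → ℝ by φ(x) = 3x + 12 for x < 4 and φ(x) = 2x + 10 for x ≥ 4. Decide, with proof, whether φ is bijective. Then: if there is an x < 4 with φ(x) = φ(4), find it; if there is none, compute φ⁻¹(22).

2

Both pieces are strictly increasing (slopes 3 and 2), so each is injective on its own interval.
The left piece maps (−∞, 4) onto (−∞, 24); the right piece maps [4, ∞) onto [18, ∞).
These images overlap. In particular φ(4) = 18 (right piece), and solving 3x + 12 = 18 on the left piece gives x = 2 < 4.
So φ(2) = φ(4) with 2 ≠ 4, and φ is not injective, hence not bijective. This x = 2 is the requested value below 4.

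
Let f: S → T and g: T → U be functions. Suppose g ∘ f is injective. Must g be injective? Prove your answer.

No. Take S = {0, 1}, T = {0, 1, 2, 3}, U = {0, 1, 2, 3}, f(a) = a for each a ∈ S, and g(b) = 2 if b ∈ {2, 3} else g(b) = b.
Then g ∘ f = f is injective (S ⊂ T and f is the inclusion), but g(2) = g(3) = 2 with 2 ≠ 3, so g is not injective.

not injective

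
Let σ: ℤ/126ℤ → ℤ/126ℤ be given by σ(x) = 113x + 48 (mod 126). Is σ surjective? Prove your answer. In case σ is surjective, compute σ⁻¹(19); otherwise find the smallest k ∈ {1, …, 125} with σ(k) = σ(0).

Since gcd(113, 126) = 1, 113 is invertible modulo 126. Euclid's algorithm: 126 = 1·113 + 13, 113 = 8·13 + 9, 13 = 1·9 + 4, 9 = 2·4 + 1; back-substituting gives 1 = 29·113 − 26·126, so 113⁻¹ ≡ 29 (mod 126).
For any y ∈ ℤ/126ℤ, x = 29(y − 48) mod 126 satisfies σ(x) = 113·29(y − 48) + 48 ≡ y (since 113·29 ≡ 1 mod 126). So every y has a preimage.
So σ is surjective.
Since σ is surjective, we find σ⁻¹(19): we need 113x ≡ 19 − 48 ≡ 97 (mod 126). Using 113⁻¹ = 29: x ≡ 29·97 = 2813 = 22·126 + 41, so x = 41.
Check: σ(41) = 113·41 + 48 = 4681 = 37·126 + 19 ≡ 19 (mod 126).

41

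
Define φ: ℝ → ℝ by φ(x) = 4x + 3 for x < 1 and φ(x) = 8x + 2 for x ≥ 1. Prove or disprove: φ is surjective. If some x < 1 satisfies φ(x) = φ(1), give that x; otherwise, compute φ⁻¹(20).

Both pieces are strictly increasing (slopes 4 and 8), so each is injective on its own interval.
The left piece maps (−∞, 1) onto (−∞, 7); the right piece maps [1, ∞) onto [10, ∞).
The union (−∞, 7) ∪ [10, ∞) omits the interval between 7 and 10; in particular 7 has no preimage. So φ is not surjective.
Because the two images are disjoint, no x < 1 has φ(x) = φ(1), so we compute φ⁻¹(20): 20 lies in [10, ∞), so solve 8x + 2 = 20: x = (20 − 2)/8 = 9/4.

9/4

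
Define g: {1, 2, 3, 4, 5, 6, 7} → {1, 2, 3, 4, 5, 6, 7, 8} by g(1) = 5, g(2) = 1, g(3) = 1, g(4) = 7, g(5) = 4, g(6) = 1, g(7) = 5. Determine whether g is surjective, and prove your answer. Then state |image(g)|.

No element maps to 2, so g is not surjective.
The image of g is {1, 4, 5, 7}, which has 4 elements.

4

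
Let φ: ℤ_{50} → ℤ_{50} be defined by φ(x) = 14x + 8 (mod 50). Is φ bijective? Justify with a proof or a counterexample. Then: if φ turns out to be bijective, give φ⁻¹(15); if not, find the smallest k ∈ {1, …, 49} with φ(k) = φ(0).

25

We have gcd(14, 50) = 2 > 1. Taking s = 0 and t = 25: φ(0) = 8 and φ(25) = 14·25 + 8 = 358 ≡ 8 (mod 50).
So φ(0) = φ(25) while 0 ≠ 25, therefore φ is not injective, hence not bijective.
Since φ is not bijective, we find the least positive k with φ(k) = φ(0): this means 14k ≡ 0 (mod 50), i.e. 50 ∣ 14k. Since gcd(14, 50) = 2, dividing through by 2 this holds exactly when 25 ∣ 7k, and as gcd(7, 25) = 1, exactly when 25 ∣ k.
The smallest positive such k is 25.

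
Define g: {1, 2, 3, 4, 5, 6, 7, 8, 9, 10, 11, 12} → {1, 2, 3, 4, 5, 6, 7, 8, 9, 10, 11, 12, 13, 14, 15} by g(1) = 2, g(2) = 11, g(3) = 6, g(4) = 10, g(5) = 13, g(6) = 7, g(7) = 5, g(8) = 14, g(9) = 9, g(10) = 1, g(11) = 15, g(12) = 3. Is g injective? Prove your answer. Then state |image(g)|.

The values g(1), …, g(12) are 2, 11, 6, 10, 13, 7, 5, 14, 9, 1, 15, 3 — all distinct.
So g(x_1) = g(x_2) only when x_1 = x_2, and g is injective.
The image of g is {1, 2, 3, 5, 6, 7, 9, 10, 11, 13, 14, 15}, which has 12 elements.

12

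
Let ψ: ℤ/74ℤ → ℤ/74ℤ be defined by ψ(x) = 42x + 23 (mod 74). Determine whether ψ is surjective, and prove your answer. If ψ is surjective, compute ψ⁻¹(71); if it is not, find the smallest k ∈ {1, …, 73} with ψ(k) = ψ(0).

37

Recall that ψ is surjective if every y in the codomain equals ψ(x) for some x in the domain.
Since gcd(42, 74) = 2, we have 42x ≡ 0 (mod 2) for all x, so ψ(x) ≡ 1 (mod 2).
But 0 ≢ 1 (mod 2), so 0 ∈ ℤ/74ℤ has no preimage. So ψ is not surjective.
Since ψ is not surjective, we find the least positive k with ψ(k) = ψ(0): this means 42k ≡ 0 (mod 74), i.e. 74 ∣ 42k. Since gcd(42, 74) = 2, dividing through by 2 this holds exactly when 37 ∣ 21k, and as gcd(21, 37) = 1, exactly when 37 ∣ k.
The smallest positive such k is 37.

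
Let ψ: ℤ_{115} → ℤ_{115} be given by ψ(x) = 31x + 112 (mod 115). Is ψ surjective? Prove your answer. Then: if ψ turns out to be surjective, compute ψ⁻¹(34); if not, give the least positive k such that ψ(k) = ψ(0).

42

Recall: ψ is surjective if every y in the codomain equals ψ(x) for some x in the domain.
Since gcd(31, 115) = 1, 31 is invertible modulo 115. Euclid's algorithm: 115 = 3·31 + 22, 31 = 1·22 + 9, 22 = 2·9 + 4, 9 = 2·4 + 1; back-substituting gives 1 = 26·31 − 7·115, so 31⁻¹ ≡ 26 (mod 115).
Then y ↦ 26(y − 112) is a two-sided inverse to ψ, so every y ∈ ℤ_{115} has a preimage.
So ψ is surjective.
Since ψ is surjective, we compute ψ⁻¹(34): solve 31x + 112 ≡ 34 (mod 115), i.e. 31x ≡ 37 (mod 115).
Multiplying by 31⁻¹ = 26 gives x ≡ 26·37 = 962 = 8·115 + 42 ≡ 42 (mod 115).
Check: ψ(42) = 31·42 + 112 = 1414 = 12·115 + 34 ≡ 34 (mod 115).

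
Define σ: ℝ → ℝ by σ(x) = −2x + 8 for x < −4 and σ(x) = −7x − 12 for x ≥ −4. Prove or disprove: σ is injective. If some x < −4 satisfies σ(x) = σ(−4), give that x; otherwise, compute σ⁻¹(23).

-15/2

Both pieces are strictly decreasing (slopes −2 and −7), so each is injective on its own interval.
The left piece maps (−∞, −4) onto (16, ∞); the right piece maps [−4, ∞) onto (−∞, 16].
These images are disjoint, so no value is attained by both pieces. Hence σ is injective.
Because the two images are disjoint, no x < −4 has σ(x) = σ(−4), so we compute σ⁻¹(23): 23 lies in (16, ∞), so solve −2x + 8 = 23: x = (23 − 8)/(−2) = −15/2.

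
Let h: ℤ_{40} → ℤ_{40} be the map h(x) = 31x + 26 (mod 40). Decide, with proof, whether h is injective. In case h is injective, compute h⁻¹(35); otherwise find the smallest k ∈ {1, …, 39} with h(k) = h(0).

39

Suppose h(u) = h(v) in ℤ_{40}. Then 31u + 26 ≡ 31v + 26 (mod 40), so 31(u − v) ≡ 0 (mod 40).
Since gcd(31, 40) = 1, 31 is invertible modulo 40, therefore u − v ≡ 0 (mod 40), i.e. u = v.
So h is injective.
We now compute 31⁻¹ mod 40 explicitly. Euclid's algorithm: 40 = 1·31 + 9, 31 = 3·9 + 4, 9 = 2·4 + 1; back-substituting gives 1 = 31·31 − 24·40, so 31⁻¹ ≡ 31 (mod 40).
Since h is injective, we compute h⁻¹(35): solve 31x + 26 ≡ 35 (mod 40), i.e. 31x ≡ 9 (mod 40).
Multiplying by 31⁻¹ = 31 gives x ≡ 31·9 = 279 = 6·40 + 39 ≡ 39 (mod 40).
Check: h(39) = 31·39 + 26 = 1235 = 30·40 + 35 ≡ 35 (mod 40).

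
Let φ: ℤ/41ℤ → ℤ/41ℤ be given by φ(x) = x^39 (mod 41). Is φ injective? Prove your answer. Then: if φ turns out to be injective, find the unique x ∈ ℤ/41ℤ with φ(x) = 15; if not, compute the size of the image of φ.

Since 41 is prime, the nonzero elements of ℤ/41ℤ form a cyclic group of order 40.
As gcd(39, 40) = 1, raising to the 39th power is a bijection on this group: if a^39 ≡ b^39 then (ab^{−1})^39 = 1, and the only element of order dividing gcd(39, 40) = 1 is 1, so a = b.
With φ(0) = 0 this makes φ injective on all of ℤ/41ℤ, hence bijective (finite equal-size domain and codomain). In particular φ is injective.
Since φ is injective, we find the preimage of 15. The inverse of x ↦ x^39 on (ℤ/41ℤ)^× is x ↦ x^39, because 39·39 = 1521 = 38·40 + 1 ≡ 1 (mod 40) and x^{40} = 1 for x ≠ 0 (Fermat). So φ⁻¹(15) = 15^39 mod 41.
Repeated squaring mod 41: 15^1 ≡ 15, 15^2 ≡ 15² = 225 ≡ 20, 15^4 ≡ 20² = 400 ≡ 31, 15^8 ≡ 31² = 961 ≡ 18, 15^16 ≡ 18² = 324 ≡ 37, 15^32 ≡ 37² = 1369 ≡ 16. Since 39 = 32 + 4 + 2 + 1, 15^39 ≡ 16·31·20·15: 16·31 = 496 ≡ 4, then 4·20 = 80 ≡ 39, then 39·15 = 585 ≡ 11. So 15^39 ≡ 11 (mod 41).
Hence φ⁻¹(15) = 11.

11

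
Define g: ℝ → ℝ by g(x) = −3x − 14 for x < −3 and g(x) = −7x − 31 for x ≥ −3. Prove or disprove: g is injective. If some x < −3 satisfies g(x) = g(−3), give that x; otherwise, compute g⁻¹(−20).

-11/7

Both pieces are strictly decreasing (slopes −3 and −7), so each is injective on its own interval.
The left piece maps (−∞, −3) onto (−5, ∞); the right piece maps [−3, ∞) onto (−∞, −10].
These images are disjoint, so no value is attained by both pieces. Thus g is injective.
Because the two images are disjoint, no x < −3 has g(x) = g(−3), so we compute g⁻¹(−20): −20 lies in (−∞, −10], so solve −7x − 31 = −20: x = (−20 + 31)/(−7) = −11/7.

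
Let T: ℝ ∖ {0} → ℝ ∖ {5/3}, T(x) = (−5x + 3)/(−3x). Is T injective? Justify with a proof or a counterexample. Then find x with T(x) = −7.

Suppose T(x_1) = T(x_2). Cross-multiplying: (−5x_1 + 3)(−3x_2) = (−5x_2 + 3)(−3x_1).
Expanding both sides and cancelling the symmetric terms leaves 9·(x_1 − x_2) = 0. Since 9 ≠ 0, x_1 = x_2. Thus T is injective.
Solving T(x) = −7: cross-multiplying gives −5x + 3 = −7(−3x), which rearranges to −26x = −3, so x = 3/26.

3/26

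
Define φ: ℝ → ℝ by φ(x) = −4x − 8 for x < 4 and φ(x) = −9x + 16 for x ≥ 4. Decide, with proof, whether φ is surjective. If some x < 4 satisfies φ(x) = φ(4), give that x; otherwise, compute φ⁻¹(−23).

Both pieces are strictly decreasing (slopes −4 and −9), so each is injective on its own interval.
The left piece maps (−∞, 4) onto (−24, ∞); the right piece maps [4, ∞) onto (−∞, −20].
The union (−24, ∞) ∪ (−∞, −20] covers ℝ, so φ is surjective.
For the follow-up: the images overlap, so an x < 4 with φ(x) = φ(4) exists. φ(4) = −20; solving −4x − 8 = −20 for x < 4 gives x = (−20 + 8)/(−4) = 3.

3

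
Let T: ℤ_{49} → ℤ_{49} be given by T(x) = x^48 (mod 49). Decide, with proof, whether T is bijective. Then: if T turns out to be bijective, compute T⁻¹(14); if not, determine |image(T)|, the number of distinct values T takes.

T(3): Repeated squaring mod 49: 3^1 ≡ 3, 3^2 ≡ 3² = 9, 3^4 ≡ 9² = 81 ≡ 32, 3^8 ≡ 32² = 1024 ≡ 44, 3^16 ≡ 44² = 1936 ≡ 25, 3^32 ≡ 25² = 625 ≡ 37. Since 48 = 32 + 16, 3^48 ≡ 37·25: 37·25 = 925 ≡ 43. So 3^48 ≡ 43 (mod 49).
T(5): Repeated squaring mod 49: 5^1 ≡ 5, 5^2 ≡ 5² = 25, 5^4 ≡ 25² = 625 ≡ 37, 5^8 ≡ 37² = 1369 ≡ 46, 5^16 ≡ 46² = 2116 ≡ 9, 5^32 ≡ 9² = 81 ≡ 32. Since 48 = 32 + 16, 5^48 ≡ 32·9: 32·9 = 288 ≡ 43. So 5^48 ≡ 43 (mod 49).
So T(3) = T(5) = 43 while 3 ≠ 5, hence T is not injective, hence not bijective.
Since T is not bijective, we determine |image(T)|. Computing x^48 mod 49 for each x (by repeated squaring, reducing mod 49 at every step), the values T(0), T(1), …, T(48) are: 0, 1, 15, 43, 29, 43, 8, 0, 43, 36, 8, 15, 22, 15, 0, 36, 8, 22, 1, 1, 22, 0, 29, 29, 36, 36, 29, 29, 0, 22, 1, 1, 22, 8, 36, 0, 15, 22, 15, 8, 36, 43, 0, 8, 43, 29, 43, 15, 1.
The distinct values are {0, 1, 8, 15, 22, 29, 36, 43}; there are 8 of them.

8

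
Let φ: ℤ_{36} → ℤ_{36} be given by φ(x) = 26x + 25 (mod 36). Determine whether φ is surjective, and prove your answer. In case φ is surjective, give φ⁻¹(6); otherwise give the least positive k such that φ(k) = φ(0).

Since gcd(26, 36) = 2, we have 26x ≡ 0 (mod 2) for all x, so φ(x) ≡ 1 (mod 2).
But 0 ≢ 1 (mod 2), so 0 ∈ ℤ_{36} has no preimage. Hence φ is not surjective.
Since φ is not surjective, we find the least positive k with φ(k) = φ(0): this means 26k ≡ 0 (mod 36), i.e. 36 ∣ 26k. Since gcd(26, 36) = 2, dividing through by 2 this holds exactly when 18 ∣ 13k, and as gcd(13, 18) = 1, exactly when 18 ∣ k.
The smallest positive such k is 18.

18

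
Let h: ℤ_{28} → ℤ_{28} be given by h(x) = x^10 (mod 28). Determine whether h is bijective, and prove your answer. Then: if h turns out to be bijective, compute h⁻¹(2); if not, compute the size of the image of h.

8

h(6): Repeated squaring mod 28: 6^1 ≡ 6, 6^2 ≡ 6² = 36 ≡ 8, 6^4 ≡ 8² = 64 ≡ 8, 6^8 ≡ 8² = 64 ≡ 8. Since 10 = 8 + 2, 6^10 ≡ 8·8: 8·8 = 64 ≡ 8. So 6^10 ≡ 8 (mod 28).
h(8): Repeated squaring mod 28: 8^1 ≡ 8, 8^2 ≡ 8² = 64 ≡ 8, 8^4 ≡ 8² = 64 ≡ 8, 8^8 ≡ 8² = 64 ≡ 8. Since 10 = 8 + 2, 8^10 ≡ 8·8: 8·8 = 64 ≡ 8. So 8^10 ≡ 8 (mod 28).
So h(6) = h(8) = 8 while 6 ≠ 8, hence h is not injective, hence not bijective.
Since h is not bijective, we determine |image(h)|. Computing x^10 mod 28 for each x (by repeated squaring, reducing mod 28 at every step), the values h(0), h(1), …, h(27) are: 0, 1, 16, 25, 4, 9, 8, 21, 8, 9, 4, 25, 16, 1, 0, 1, 16, 25, 4, 9, 8, 21, 8, 9, 4, 25, 16, 1.
The distinct values are {0, 1, 4, 8, 9, 16, 21, 25}; there are 8 of them.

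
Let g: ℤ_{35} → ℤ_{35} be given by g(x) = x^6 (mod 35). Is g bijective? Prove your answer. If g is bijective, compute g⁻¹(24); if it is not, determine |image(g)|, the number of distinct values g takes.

6

g(2): Repeated squaring mod 35: 2^1 ≡ 2, 2^2 ≡ 2² = 4, 2^4 ≡ 4² = 16. Since 6 = 4 + 2, 2^6 ≡ 16·4: 16·4 = 64 ≡ 29. So 2^6 ≡ 29 (mod 35).
g(3): Repeated squaring mod 35: 3^1 ≡ 3, 3^2 ≡ 3² = 9, 3^4 ≡ 9² = 81 ≡ 11. Since 6 = 4 + 2, 3^6 ≡ 11·9: 11·9 = 99 ≡ 29. So 3^6 ≡ 29 (mod 35).
So g(2) = g(3) = 29 while 2 ≠ 3, hence g is not injective, hence not bijective.
Since g is not bijective, we determine |image(g)|. Computing x^6 mod 35 for each x (by repeated squaring, reducing mod 35 at every step), the values g(0), g(1), …, g(34) are: 0, 1, 29, 29, 1, 15, 1, 14, 29, 1, 15, 1, 29, 29, 21, 15, 1, 29, 29, 1, 15, 21, 29, 29, 1, 15, 1, 29, 14, 1, 15, 1, 29, 29, 1.
The distinct values are {0, 1, 14, 15, 21, 29}; there are 6 of them.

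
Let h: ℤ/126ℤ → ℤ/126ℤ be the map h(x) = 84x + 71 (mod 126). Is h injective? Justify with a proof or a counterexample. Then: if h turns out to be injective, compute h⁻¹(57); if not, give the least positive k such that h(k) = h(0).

3

By definition, h is injective when h(x_1) = h(x_2) forces x_1 = x_2.
We have gcd(84, 126) = 42 > 1. Taking x_1 = 0 and x_2 = 3: h(0) = 71 and h(3) = 84·3 + 71 = 323 ≡ 71 (mod 126).
So h(0) = h(3) while 0 ≠ 3, hence h is not injective.
Since h is not injective, we find the least positive k with h(k) = h(0): this means 84k ≡ 0 (mod 126), i.e. 126 ∣ 84k. Since gcd(84, 126) = 42, dividing through by 42 this holds exactly when 3 ∣ 2k, and as gcd(2, 3) = 1, exactly when 3 ∣ k.
The smallest positive such k is 3.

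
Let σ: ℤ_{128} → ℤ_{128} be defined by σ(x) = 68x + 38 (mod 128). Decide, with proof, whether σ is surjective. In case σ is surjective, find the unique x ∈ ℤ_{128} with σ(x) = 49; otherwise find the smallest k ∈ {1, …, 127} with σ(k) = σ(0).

Since gcd(68, 128) = 4, we have 68x ≡ 0 (mod 4) for all x, so σ(x) ≡ 2 (mod 4).
But 0 ≢ 2 (mod 4), so 0 ∈ ℤ_{128} has no preimage. Hence σ is not surjective.
Since σ is not surjective, we find the least positive k with σ(k) = σ(0): this means 68k ≡ 0 (mod 128), i.e. 128 ∣ 68k. Since gcd(68, 128) = 4, dividing through by 4 this holds exactly when 32 ∣ 17k, and as gcd(17, 32) = 1, exactly when 32 ∣ k.
The smallest positive such k is 32.

32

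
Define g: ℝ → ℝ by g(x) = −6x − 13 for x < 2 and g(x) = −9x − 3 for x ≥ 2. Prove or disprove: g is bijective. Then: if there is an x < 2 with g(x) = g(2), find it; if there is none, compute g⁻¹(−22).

4/3

Both pieces are strictly decreasing (slopes −6 and −9), so each is injective on its own interval.
The left piece maps (−∞, 2) onto (−25, ∞); the right piece maps [2, ∞) onto (−∞, −21].
These images overlap. In particular g(2) = −21 (right piece), and solving −6x − 13 = −21 on the left piece gives x = 4/3 < 2.
So g(4/3) = g(2) with 4/3 ≠ 2, and g is not injective, hence not bijective. This x = 4/3 is the requested value below 2.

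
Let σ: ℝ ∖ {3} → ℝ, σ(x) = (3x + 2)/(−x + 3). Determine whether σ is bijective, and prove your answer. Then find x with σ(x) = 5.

If σ(x) = −3, cross-multiplying gives −1(3x + 2) = 3(−x + 3), which simplifies to −2 = 9 — false.  So −3 has no preimage and σ is not surjective.
Hence σ is not bijective.
Solving σ(x) = 5: cross-multiplying gives 3x + 2 = 5(−x + 3), which rearranges to 8x = 13, so x = 13/8.

13/8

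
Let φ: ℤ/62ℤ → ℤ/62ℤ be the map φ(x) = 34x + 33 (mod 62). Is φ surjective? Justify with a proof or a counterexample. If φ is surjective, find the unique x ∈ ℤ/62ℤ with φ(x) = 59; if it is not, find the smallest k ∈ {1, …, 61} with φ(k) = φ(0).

Since gcd(34, 62) = 2, we have 34x ≡ 0 (mod 2) for all x, so φ(x) ≡ 1 (mod 2).
But 0 ≢ 1 (mod 2), so 0 ∈ ℤ/62ℤ has no preimage. Hence φ is not surjective.
Since φ is not surjective, we find the least positive k with φ(k) = φ(0): this means 34k ≡ 0 (mod 62), i.e. 62 ∣ 34k. Since gcd(34, 62) = 2, dividing through by 2 this holds exactly when 31 ∣ 17k, and as gcd(17, 31) = 1, exactly when 31 ∣ k.
The smallest positive such k is 31.

31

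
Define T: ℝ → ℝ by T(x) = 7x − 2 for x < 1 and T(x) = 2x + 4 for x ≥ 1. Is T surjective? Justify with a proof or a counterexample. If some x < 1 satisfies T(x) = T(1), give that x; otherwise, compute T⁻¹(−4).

Both pieces are strictly increasing (slopes 7 and 2), so each is injective on its own interval.
The left piece maps (−∞, 1) onto (−∞, 5); the right piece maps [1, ∞) onto [6, ∞).
The union (−∞, 5) ∪ [6, ∞) omits the interval between 5 and 6; in particular 5 has no preimage. So T is not surjective.
Because the two images are disjoint, no x < 1 has T(x) = T(1), so we compute T⁻¹(−4): −4 lies in (−∞, 5), so solve 7x − 2 = −4: x = (−4 + 2)/7 = −2/7.

-2/7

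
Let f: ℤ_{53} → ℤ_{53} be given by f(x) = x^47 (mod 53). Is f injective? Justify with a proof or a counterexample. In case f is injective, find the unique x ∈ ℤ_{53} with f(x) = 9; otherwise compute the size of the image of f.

Since 53 is prime, the nonzero elements of ℤ_{53} form a cyclic group of order 52.
As gcd(47, 52) = 1, raising to the 47th power is a bijection on this group: if x_1^47 ≡ x_2^47 then (x_1x_2^{−1})^47 = 1, and the only element of order dividing gcd(47, 52) = 1 is 1, so x_1 = x_2.
With f(0) = 0 this makes f injective on all of ℤ_{53}, hence bijective (finite equal-size domain and codomain). In particular f is injective.
Since f is injective, we find the preimage of 9. The inverse of x ↦ x^47 on (ℤ_{53})^× is x ↦ x^31, because 47·31 = 1457 = 28·52 + 1 ≡ 1 (mod 52) and x^{52} = 1 for x ≠ 0 (Fermat). So f⁻¹(9) = 9^31 mod 53.
Repeated squaring mod 53: 9^1 ≡ 9, 9^2 ≡ 9² = 81 ≡ 28, 9^4 ≡ 28² = 784 ≡ 42, 9^8 ≡ 42² = 1764 ≡ 15, 9^16 ≡ 15² = 225 ≡ 13. Since 31 = 16 + 8 + 4 + 2 + 1, 9^31 ≡ 13·15·42·28·9: 13·15 = 195 ≡ 36, then 36·42 = 1512 ≡ 28, then 28·28 = 784 ≡ 42, then 42·9 = 378 ≡ 7. So 9^31 ≡ 7 (mod 53).
Hence f⁻¹(9) = 7.

7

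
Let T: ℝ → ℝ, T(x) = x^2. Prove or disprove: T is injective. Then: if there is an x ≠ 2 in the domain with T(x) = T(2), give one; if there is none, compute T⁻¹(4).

-2

T(2) = 4 = (−2)^2 = T(−2) (since 2 is even), with 2 ≠ −2. So T is not injective.
For the follow-up, such an x exists: taking x = −2 ∈ ℝ gives T(−2) = 4 = T(2) with −2 ≠ 2.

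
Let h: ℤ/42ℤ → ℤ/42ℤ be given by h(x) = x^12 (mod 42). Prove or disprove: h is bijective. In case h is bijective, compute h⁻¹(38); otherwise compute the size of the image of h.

h(2): Repeated squaring mod 42: 2^1 ≡ 2, 2^2 ≡ 2² = 4, 2^4 ≡ 4² = 16, 2^8 ≡ 16² = 256 ≡ 4. Since 12 = 8 + 4, 2^12 ≡ 4·16: 4·16 = 64 ≡ 22. So 2^12 ≡ 22 (mod 42).
h(4): Repeated squaring mod 42: 4^1 ≡ 4, 4^2 ≡ 4² = 16, 4^4 ≡ 16² = 256 ≡ 4, 4^8 ≡ 4² = 16. Since 12 = 8 + 4, 4^12 ≡ 16·4: 16·4 = 64 ≡ 22. So 4^12 ≡ 22 (mod 42).
So h(2) = h(4) = 22 while 2 ≠ 4, so h is not injective, hence not bijective.
Since h is not bijective, we determine |image(h)|. Computing x^12 mod 42 for each x (by repeated squaring, reducing mod 42 at every step), the values h(0), h(1), …, h(41) are: 0, 1, 22, 15, 22, 1, 36, 7, 22, 15, 22, 1, 36, 1, 28, 15, 22, 1, 36, 1, 22, 21, 22, 1, 36, 1, 22, 15, 28, 1, 36, 1, 22, 15, 22, 7, 36, 1, 22, 15, 22, 1.
The distinct values are {0, 1, 7, 15, 21, 22, 28, 36}; there are 8 of them.

8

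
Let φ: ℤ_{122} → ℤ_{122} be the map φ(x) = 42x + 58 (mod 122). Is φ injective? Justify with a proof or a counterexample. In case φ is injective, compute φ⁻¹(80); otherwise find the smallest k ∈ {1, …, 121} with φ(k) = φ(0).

We have gcd(42, 122) = 2 > 1. Taking x_1 = 0 and x_2 = 61: φ(0) = 58 and φ(61) = 42·61 + 58 = 2620 ≡ 58 (mod 122).
So φ(0) = φ(61) while 0 ≠ 61, hence φ is not injective.
Since φ is not injective, we find the least positive k with φ(k) = φ(0): this means 42k ≡ 0 (mod 122), i.e. 122 ∣ 42k. Since gcd(42, 122) = 2, dividing through by 2 this holds exactly when 61 ∣ 21k, and as gcd(21, 61) = 1, exactly when 61 ∣ k.
The smallest positive such k is 61.

61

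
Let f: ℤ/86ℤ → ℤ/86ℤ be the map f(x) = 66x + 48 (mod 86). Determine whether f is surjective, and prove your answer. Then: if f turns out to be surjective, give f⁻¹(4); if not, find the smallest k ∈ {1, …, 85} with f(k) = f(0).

43

Recall that f is surjective if every y in the codomain equals f(x) for some x in the domain.
Since gcd(66, 86) = 2, we have 66x ≡ 0 (mod 2) for all x, so f(x) ≡ 0 (mod 2).
But 1 ≢ 0 (mod 2), so 1 ∈ ℤ/86ℤ has no preimage. So f is not surjective.
Since f is not surjective, we find the least positive k with f(k) = f(0): this means 66k ≡ 0 (mod 86), i.e. 86 ∣ 66k. Since gcd(66, 86) = 2, dividing through by 2 this holds exactly when 43 ∣ 33k, and as gcd(33, 43) = 1, exactly when 43 ∣ k.
The smallest positive such k is 43.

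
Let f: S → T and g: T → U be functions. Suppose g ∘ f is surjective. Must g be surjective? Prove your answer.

Let c ∈ U. Since g ∘ f is surjective, some a ∈ S has g(f(a)) = c. Then b = f(a) ∈ T satisfies g(b) = c. So g is surjective.

surjective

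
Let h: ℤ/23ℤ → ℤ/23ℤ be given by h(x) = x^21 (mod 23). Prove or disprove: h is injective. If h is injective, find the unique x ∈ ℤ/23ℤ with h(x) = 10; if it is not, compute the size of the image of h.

7

Since 23 is prime, the nonzero elements of ℤ/23ℤ form a cyclic group of order 22.
As gcd(21, 22) = 1, raising to the 21st power is a bijection on this group: if s^21 ≡ t^21 then (st^{−1})^21 = 1, and the only element of order dividing gcd(21, 22) = 1 is 1, so s = t.
With h(0) = 0 this makes h injective on all of ℤ/23ℤ, hence bijective (finite equal-size domain and codomain). In particular h is injective.
Since h is injective, we find the preimage of 10. The inverse of x ↦ x^21 on (ℤ/23ℤ)^× is x ↦ x^21, because 21·21 = 441 = 20·22 + 1 ≡ 1 (mod 22) and x^{22} = 1 for x ≠ 0 (Fermat). So h⁻¹(10) = 10^21 mod 23.
Repeated squaring mod 23: 10^1 ≡ 10, 10^2 ≡ 10² = 100 ≡ 8, 10^4 ≡ 8² = 64 ≡ 18, 10^8 ≡ 18² = 324 ≡ 2, 10^16 ≡ 2² = 4. Since 21 = 16 + 4 + 1, 10^21 ≡ 4·18·10: 4·18 = 72 ≡ 3, then 3·10 = 30 ≡ 7. So 10^21 ≡ 7 (mod 23).
Hence h⁻¹(10) = 7.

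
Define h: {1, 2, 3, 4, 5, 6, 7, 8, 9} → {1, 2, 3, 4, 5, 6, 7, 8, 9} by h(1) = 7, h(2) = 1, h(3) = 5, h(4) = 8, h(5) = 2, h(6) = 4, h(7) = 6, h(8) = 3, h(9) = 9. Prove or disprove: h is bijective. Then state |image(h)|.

9

The values 7, 1, 5, 8, 2, 4, 6, 3, 9 are a permutation of {1, 2, 3, 4, 5, 6, 7, 8, 9}: each element appears exactly once.
So h is injective and surjective, hence bijective.
The image of h is {1, 2, 3, 4, 5, 6, 7, 8, 9}, which has 9 elements.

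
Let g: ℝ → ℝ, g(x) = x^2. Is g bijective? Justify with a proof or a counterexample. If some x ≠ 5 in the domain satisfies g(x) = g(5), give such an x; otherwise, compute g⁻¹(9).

g(5) = 25 = (−5)^2 = g(−5) (since 2 is even), with 5 ≠ −5. So g is not injective, hence not bijective.
For the follow-up, such an x exists: taking x = −5 ∈ ℝ gives g(−5) = 25 = g(5) with −5 ≠ 5.

-5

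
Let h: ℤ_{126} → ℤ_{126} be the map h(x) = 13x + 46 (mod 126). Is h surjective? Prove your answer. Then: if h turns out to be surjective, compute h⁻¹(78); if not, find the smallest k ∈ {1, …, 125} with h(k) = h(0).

Since gcd(13, 126) = 1, 13 is invertible modulo 126. Euclid's algorithm: 126 = 9·13 + 9, 13 = 1·9 + 4, 9 = 2·4 + 1; back-substituting gives 1 = 97·13 − 10·126, so 13⁻¹ ≡ 97 (mod 126).
For any y ∈ ℤ_{126}, x = 97(y − 46) mod 126 satisfies h(x) = 13·97(y − 46) + 46 ≡ y (since 13·97 ≡ 1 mod 126). So every y has a preimage.
Thus h is surjective.
Since h is surjective, we compute h⁻¹(78): solve 13x + 46 ≡ 78 (mod 126), i.e. 13x ≡ 32 (mod 126).
Multiplying by 13⁻¹ = 97 gives x ≡ 97·32 = 3104 = 24·126 + 80 ≡ 80 (mod 126).
Check: h(80) = 13·80 + 46 = 1086 = 8·126 + 78 ≡ 78 (mod 126).

80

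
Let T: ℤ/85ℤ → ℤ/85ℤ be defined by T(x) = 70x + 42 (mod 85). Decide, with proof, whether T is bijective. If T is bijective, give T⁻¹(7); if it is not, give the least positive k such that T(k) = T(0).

17

Recall that injectivity means: for all s, t in the domain, T(s) = T(t) implies s = t.
We have gcd(70, 85) = 5 > 1. Taking s = 0 and t = 17: T(0) = 42 and T(17) = 70·17 + 42 = 1232 ≡ 42 (mod 85).
So T(0) = T(17) while 0 ≠ 17, hence T is not injective, hence not bijective.
Since T is not bijective, we find the least positive k with T(k) = T(0): this means 70k ≡ 0 (mod 85), i.e. 85 ∣ 70k. Since gcd(70, 85) = 5, dividing through by 5 this holds exactly when 17 ∣ 14k, and as gcd(14, 17) = 1, exactly when 17 ∣ k.
The smallest positive such k is 17.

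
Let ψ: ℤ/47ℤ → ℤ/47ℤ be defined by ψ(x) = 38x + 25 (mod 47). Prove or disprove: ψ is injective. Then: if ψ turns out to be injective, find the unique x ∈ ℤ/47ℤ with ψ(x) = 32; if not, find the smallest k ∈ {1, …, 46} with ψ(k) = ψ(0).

Recall that ψ is injective if ψ(a) = ψ(b) implies a = b.
Suppose ψ(a) = ψ(b) in ℤ/47ℤ. Then 38a + 25 ≡ 38b + 25 (mod 47), therefore 38(a − b) ≡ 0 (mod 47).
Since gcd(38, 47) = 1, 38 is invertible modulo 47, so a − b ≡ 0 (mod 47), i.e. a = b.
Hence ψ is injective.
We now compute 38⁻¹ mod 47 explicitly. Euclid's algorithm: 47 = 1·38 + 9, 38 = 4·9 + 2, 9 = 4·2 + 1; back-substituting gives 1 = 26·38 − 21·47, so 38⁻¹ ≡ 26 (mod 47).
Since ψ is injective, we compute ψ⁻¹(32): solve 38x + 25 ≡ 32 (mod 47), i.e. 38x ≡ 7 (mod 47).
Multiplying by 38⁻¹ = 26 gives x ≡ 26·7 = 182 = 3·47 + 41 ≡ 41 (mod 47).
Check: ψ(41) = 38·41 + 25 = 1583 = 33·47 + 32 ≡ 32 (mod 47).

41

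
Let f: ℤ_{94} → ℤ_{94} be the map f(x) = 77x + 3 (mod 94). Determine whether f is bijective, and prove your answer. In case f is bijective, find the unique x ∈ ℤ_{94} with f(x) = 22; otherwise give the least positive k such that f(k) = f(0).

Recall that injectivity means: for all a, b in the domain, f(a) = f(b) implies a = b.
Suppose f(a) = f(b) in ℤ_{94}. Then 77a + 3 ≡ 77b + 3 (mod 94), thus 77(a − b) ≡ 0 (mod 94).
Since gcd(77, 94) = 1, 77 is invertible modulo 94, thus a − b ≡ 0 (mod 94), i.e. a = b.
We now compute 77⁻¹ mod 94 explicitly. Euclid's algorithm: 94 = 1·77 + 17, 77 = 4·17 + 9, 17 = 1·9 + 8, 9 = 1·8 + 1; back-substituting gives 1 = 11·77 − 9·94, so 77⁻¹ ≡ 11 (mod 94).
For any y ∈ ℤ_{94}, x = 11(y − 3) mod 94 satisfies f(x) = 77·11(y − 3) + 3 ≡ y (since 77·11 ≡ 1 mod 94). So every y has a preimage.
Hence f is bijective.
Since f is bijective, we find f⁻¹(22): we need 77x ≡ 22 − 3 ≡ 19 (mod 94). Using 77⁻¹ = 11: x ≡ 11·19 = 209 = 2·94 + 21, so x = 21.
Check: f(21) = 77·21 + 3 = 1620 = 17·94 + 22 ≡ 22 (mod 94).

21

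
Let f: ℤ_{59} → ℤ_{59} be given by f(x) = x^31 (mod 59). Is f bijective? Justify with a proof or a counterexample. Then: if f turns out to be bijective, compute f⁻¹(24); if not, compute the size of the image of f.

34

Since 59 is prime, the nonzero elements of ℤ_{59} form a cyclic group of order 58.
As gcd(31, 58) = 1, raising to the 31st power is a bijection on this group: if u^31 ≡ v^31 then (uv^{−1})^31 = 1, and the only element of order dividing gcd(31, 58) = 1 is 1, so u = v.
With f(0) = 0 this makes f injective on all of ℤ_{59}, hence bijective (finite equal-size domain and codomain). In particular f is bijective.
Since f is bijective, we find the preimage of 24. The inverse of x ↦ x^31 on (ℤ_{59})^× is x ↦ x^15, because 31·15 = 465 = 8·58 + 1 ≡ 1 (mod 58) and x^{58} = 1 for x ≠ 0 (Fermat). So f⁻¹(24) = 24^15 mod 59.
Repeated squaring mod 59: 24^1 ≡ 24, 24^2 ≡ 24² = 576 ≡ 45, 24^4 ≡ 45² = 2025 ≡ 19, 24^8 ≡ 19² = 361 ≡ 7. Since 15 = 8 + 4 + 2 + 1, 24^15 ≡ 7·19·45·24: 7·19 = 133 ≡ 15, then 15·45 = 675 ≡ 26, then 26·24 = 624 ≡ 34. So 24^15 ≡ 34 (mod 59).
Hence f⁻¹(24) = 34.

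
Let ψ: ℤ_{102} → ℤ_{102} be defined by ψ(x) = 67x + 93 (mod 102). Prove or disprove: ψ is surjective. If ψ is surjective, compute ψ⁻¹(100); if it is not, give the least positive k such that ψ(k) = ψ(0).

Since gcd(67, 102) = 1, 67 is invertible modulo 102. Euclid's algorithm: 102 = 1·67 + 35, 67 = 1·35 + 32, 35 = 1·32 + 3, 32 = 10·3 + 2, 3 = 1·2 + 1; back-substituting gives 1 = 67·67 − 44·102, so 67⁻¹ ≡ 67 (mod 102).
Then y ↦ 67(y − 93) is a two-sided inverse to ψ, so every y ∈ ℤ_{102} has a preimage.
Thus ψ is surjective.
Since ψ is surjective, we compute ψ⁻¹(100): solve 67x + 93 ≡ 100 (mod 102), i.e. 67x ≡ 7 (mod 102).
Multiplying by 67⁻¹ = 67 gives x ≡ 67·7 = 469 = 4·102 + 61 ≡ 61 (mod 102).
Check: ψ(61) = 67·61 + 93 = 4180 = 40·102 + 100 ≡ 100 (mod 102).

61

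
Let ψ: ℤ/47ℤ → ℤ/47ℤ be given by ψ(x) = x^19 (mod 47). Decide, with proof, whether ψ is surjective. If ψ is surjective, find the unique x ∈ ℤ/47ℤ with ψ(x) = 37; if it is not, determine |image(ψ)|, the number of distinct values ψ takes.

Since 47 is prime, the nonzero elements of ℤ/47ℤ form a cyclic group of order 46.
As gcd(19, 46) = 1, raising to the 19th power is a bijection on this group: if u^19 ≡ v^19 then (uv^{−1})^19 = 1, and the only element of order dividing gcd(19, 46) = 1 is 1, so u = v.
With ψ(0) = 0 this makes ψ injective on all of ℤ/47ℤ, hence bijective (finite equal-size domain and codomain). In particular ψ is surjective.
Since ψ is surjective, we find the preimage of 37. The inverse of x ↦ x^19 on (ℤ/47ℤ)^× is x ↦ x^17, because 19·17 = 323 = 7·46 + 1 ≡ 1 (mod 46) and x^{46} = 1 for x ≠ 0 (Fermat). So ψ⁻¹(37) = 37^17 mod 47.
Repeated squaring mod 47: 37^1 ≡ 37, 37^2 ≡ 37² = 1369 ≡ 6, 37^4 ≡ 6² = 36, 37^8 ≡ 36² = 1296 ≡ 27, 37^16 ≡ 27² = 729 ≡ 24. Since 17 = 16 + 1, 37^17 ≡ 24·37: 24·37 = 888 ≡ 42. So 37^17 ≡ 42 (mod 47).
Hence ψ⁻¹(37) = 42.

42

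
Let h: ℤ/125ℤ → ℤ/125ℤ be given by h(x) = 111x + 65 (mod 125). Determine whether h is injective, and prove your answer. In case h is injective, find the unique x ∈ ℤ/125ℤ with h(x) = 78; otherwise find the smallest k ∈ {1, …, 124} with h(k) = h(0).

8

Suppose h(s) = h(t) in ℤ/125ℤ. Then 111s + 65 ≡ 111t + 65 (mod 125), so 111(s − t) ≡ 0 (mod 125).
Since gcd(111, 125) = 1, 111 is invertible modulo 125, so s − t ≡ 0 (mod 125), i.e. s = t.
So h is injective.
We now compute 111⁻¹ mod 125 explicitly. Euclid's algorithm: 125 = 1·111 + 14, 111 = 7·14 + 13, 14 = 1·13 + 1; back-substituting gives 1 = 116·111 − 103·125, so 111⁻¹ ≡ 116 (mod 125).
Since h is injective, we find h⁻¹(78): we need 111x ≡ 78 − 65 ≡ 13 (mod 125). Using 111⁻¹ = 116: x ≡ 116·13 = 1508 = 12·125 + 8, so x = 8.
Check: h(8) = 111·8 + 65 = 953 = 7·125 + 78 ≡ 78 (mod 125).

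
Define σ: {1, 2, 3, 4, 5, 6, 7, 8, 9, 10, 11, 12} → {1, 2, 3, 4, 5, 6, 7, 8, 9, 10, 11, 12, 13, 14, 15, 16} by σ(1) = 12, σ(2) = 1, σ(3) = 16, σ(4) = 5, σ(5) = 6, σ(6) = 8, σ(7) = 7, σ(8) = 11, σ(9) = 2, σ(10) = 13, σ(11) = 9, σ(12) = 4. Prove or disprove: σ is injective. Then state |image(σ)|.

12

The values σ(1), …, σ(12) are 12, 1, 16, 5, 6, 8, 7, 11, 2, 13, 9, 4 — all distinct.
So σ(s) = σ(t) only when s = t, and σ is injective.
The image of σ is {1, 2, 4, 5, 6, 7, 8, 9, 11, 12, 13, 16}, which has 12 elements.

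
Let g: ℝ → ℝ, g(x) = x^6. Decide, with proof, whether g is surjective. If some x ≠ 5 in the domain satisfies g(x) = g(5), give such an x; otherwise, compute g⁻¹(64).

Since 6 is even, x^6 ≥ 0 for all x ∈ ℝ, so −1 ∈ ℝ has no preimage. Thus g is not surjective.
For the follow-up, such an x exists: taking x = −5 ∈ ℝ gives g(−5) = 15625 = g(5) with −5 ≠ 5.

-5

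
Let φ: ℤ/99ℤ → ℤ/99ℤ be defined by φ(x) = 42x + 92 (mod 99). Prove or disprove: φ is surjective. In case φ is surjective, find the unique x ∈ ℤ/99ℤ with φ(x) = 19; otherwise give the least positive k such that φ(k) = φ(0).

Recall: φ is surjective if every y in the codomain equals φ(x) for some x in the domain.
Since gcd(42, 99) = 3, we have 42x ≡ 0 (mod 3) for all x, so φ(x) ≡ 2 (mod 3).
But 0 ≢ 2 (mod 3), so 0 ∈ ℤ/99ℤ has no preimage. Hence φ is not surjective.
Since φ is not surjective, we find the least positive k with φ(k) = φ(0): this means 42k ≡ 0 (mod 99), i.e. 99 ∣ 42k. Since gcd(42, 99) = 3, dividing through by 3 this holds exactly when 33 ∣ 14k, and as gcd(14, 33) = 1, exactly when 33 ∣ k.
The smallest positive such k is 33.

33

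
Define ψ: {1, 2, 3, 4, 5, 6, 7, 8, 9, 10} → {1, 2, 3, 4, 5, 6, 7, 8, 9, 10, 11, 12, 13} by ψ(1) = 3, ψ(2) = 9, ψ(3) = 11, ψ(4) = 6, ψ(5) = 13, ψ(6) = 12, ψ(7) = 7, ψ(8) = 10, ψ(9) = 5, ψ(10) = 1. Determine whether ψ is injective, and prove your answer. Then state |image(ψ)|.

10

The values ψ(1), …, ψ(10) are 3, 9, 11, 6, 13, 12, 7, 10, 5, 1 — all distinct.
So ψ(x_1) = ψ(x_2) only when x_1 = x_2, and ψ is injective.
The image of ψ is {1, 3, 5, 6, 7, 9, 10, 11, 12, 13}, which has 10 elements.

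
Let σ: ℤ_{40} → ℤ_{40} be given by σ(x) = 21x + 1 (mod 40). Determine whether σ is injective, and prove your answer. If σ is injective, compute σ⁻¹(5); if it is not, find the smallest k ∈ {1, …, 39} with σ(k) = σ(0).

4

Recall that σ is injective if σ(u) = σ(v) implies u = v.
If σ(u) = σ(v), then 21u ≡ 21v (mod 40). Because gcd(21, 40) = 1, we may cancel 21 to get u ≡ v (mod 40).
So σ is injective.
We now compute 21⁻¹ mod 40 explicitly. Euclid's algorithm: 40 = 1·21 + 19, 21 = 1·19 + 2, 19 = 9·2 + 1; back-substituting gives 1 = 21·21 − 11·40, so 21⁻¹ ≡ 21 (mod 40).
Since σ is injective, we compute σ⁻¹(5): solve 21x + 1 ≡ 5 (mod 40), i.e. 21x ≡ 4 (mod 40).
Multiplying by 21⁻¹ = 21 gives x ≡ 21·4 = 84 = 2·40 + 4 ≡ 4 (mod 40).
Check: σ(4) = 21·4 + 1 = 85 = 2·40 + 5 ≡ 5 (mod 40).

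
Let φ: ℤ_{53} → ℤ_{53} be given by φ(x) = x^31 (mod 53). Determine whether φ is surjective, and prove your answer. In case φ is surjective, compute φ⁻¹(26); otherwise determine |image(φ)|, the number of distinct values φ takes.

Since 53 is prime, the nonzero elements of ℤ_{53} form a cyclic group of order 52.
As gcd(31, 52) = 1, raising to the 31st power is a bijection on this group: if u^31 ≡ v^31 then (uv^{−1})^31 = 1, and the only element of order dividing gcd(31, 52) = 1 is 1, so u = v.
With φ(0) = 0 this makes φ injective on all of ℤ_{53}, hence bijective (finite equal-size domain and codomain). In particular φ is surjective.
Since φ is surjective, we find the preimage of 26. The inverse of x ↦ x^31 on (ℤ_{53})^× is x ↦ x^47, because 31·47 = 1457 = 28·52 + 1 ≡ 1 (mod 52) and x^{52} = 1 for x ≠ 0 (Fermat). So φ⁻¹(26) = 26^47 mod 53.
Repeated squaring mod 53: 26^1 ≡ 26, 26^2 ≡ 26² = 676 ≡ 40, 26^4 ≡ 40² = 1600 ≡ 10, 26^8 ≡ 10² = 100 ≡ 47, 26^16 ≡ 47² = 2209 ≡ 36, 26^32 ≡ 36² = 1296 ≡ 24. Since 47 = 32 + 8 + 4 + 2 + 1, 26^47 ≡ 24·47·10·40·26: 24·47 = 1128 ≡ 15, then 15·10 = 150 ≡ 44, then 44·40 = 1760 ≡ 11, then 11·26 = 286 ≡ 21. So 26^47 ≡ 21 (mod 53).
Hence φ⁻¹(26) = 21.

21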